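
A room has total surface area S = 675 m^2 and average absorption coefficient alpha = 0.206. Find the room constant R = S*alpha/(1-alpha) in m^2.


R = 675 * 0.206 / (1 - 0.206) = 175.13 m^2


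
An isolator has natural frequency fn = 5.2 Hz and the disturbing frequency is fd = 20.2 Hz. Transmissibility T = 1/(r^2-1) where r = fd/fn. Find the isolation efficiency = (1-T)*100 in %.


r = 20.2 / 5.2 = 3.88462
r^2 - 1 = 3.88462^2 - 1 = 14.0903
T = 1/14.0903 = 0.0709708
Efficiency = (1 - 0.0709708)*100 = 92.903 %


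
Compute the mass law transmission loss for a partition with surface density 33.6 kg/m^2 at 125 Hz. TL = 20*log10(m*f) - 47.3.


m * f = 33.6 * 125 = 4200
20*log10(4200) = 72.465 dB
TL = 72.465 - 47.3 = 25.165 dB


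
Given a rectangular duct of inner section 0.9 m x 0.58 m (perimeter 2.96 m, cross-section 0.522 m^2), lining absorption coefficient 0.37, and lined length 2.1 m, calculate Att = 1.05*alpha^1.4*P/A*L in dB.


alpha^1.4 = 0.37^1.4 = 0.248589
Attenuation rate = 1.05 * alpha^1.4 * P / A
= 1.05 * 0.248589 * 2.96 / 0.522 = 1.4801 dB/m
Total Att = 1.4801 * 2.1 = 3.1082 dB


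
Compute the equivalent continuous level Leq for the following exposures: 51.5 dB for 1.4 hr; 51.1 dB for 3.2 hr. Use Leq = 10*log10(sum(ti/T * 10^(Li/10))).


T_total = 1.4 + 3.2 = 4.6 hr
(1.4/4.6) * 10^(51.5/10) = 42990.3
(3.2/4.6) * 10^(51.1/10) = 89617.4
Sum = 42990.3 + 89617.4 = 132608
Leq = 10*log10(132608) = 51.226 dB


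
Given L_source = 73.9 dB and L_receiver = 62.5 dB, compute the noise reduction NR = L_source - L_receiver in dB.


NR = L_source - L_receiver (difference between source and receiving room levels)
NR = 73.9 - 62.5 = 11.4 dB


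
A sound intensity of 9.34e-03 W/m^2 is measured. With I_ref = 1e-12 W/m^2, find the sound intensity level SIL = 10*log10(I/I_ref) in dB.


I / I_ref = 9.34e-03 / 1e-12 = 9.34e+09
SIL = 10 * log10(9.34e+09) = 99.703 dB


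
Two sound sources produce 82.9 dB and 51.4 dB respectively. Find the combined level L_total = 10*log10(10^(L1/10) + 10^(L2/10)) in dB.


10^(82.9/10) = 1.94984e+08
10^(51.4/10) = 138038
Sum = 1.94984e+08 + 138038 = 1.95122e+08
L_total = 10*log10(1.95122e+08) = 82.903 dB


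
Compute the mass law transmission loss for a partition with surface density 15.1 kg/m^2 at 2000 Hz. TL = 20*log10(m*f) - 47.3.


m * f = 15.1 * 2000 = 30200
20*log10(30200) = 89.6001 dB
TL = 89.6001 - 47.3 = 42.3 dB


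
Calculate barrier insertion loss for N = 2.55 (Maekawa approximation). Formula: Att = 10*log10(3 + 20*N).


3 + 20*N = 3 + 20*2.55 = 54
Att = 10*log10(54) = 17.324 dB


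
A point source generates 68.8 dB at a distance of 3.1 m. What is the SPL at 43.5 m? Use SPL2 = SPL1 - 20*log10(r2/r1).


r2/r1 = 43.5/3.1 = 14.0323
Correction = 20*log10(14.0323) = 22.9426 dB
SPL2 = 68.8 - 22.9426 = 45.857 dB


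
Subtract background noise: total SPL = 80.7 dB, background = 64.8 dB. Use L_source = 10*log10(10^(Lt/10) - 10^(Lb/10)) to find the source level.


10^(80.7/10) = 1.1749e+08
10^(64.8/10) = 3.01995e+06
Difference = 1.1749e+08 - 3.01995e+06 = 1.1447e+08
L_source = 10*log10(1.1447e+08) = 80.587 dB


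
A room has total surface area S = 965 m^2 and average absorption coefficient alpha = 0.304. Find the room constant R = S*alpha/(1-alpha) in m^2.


R = 965 * 0.304 / (1 - 0.304) = 421.49 m^2


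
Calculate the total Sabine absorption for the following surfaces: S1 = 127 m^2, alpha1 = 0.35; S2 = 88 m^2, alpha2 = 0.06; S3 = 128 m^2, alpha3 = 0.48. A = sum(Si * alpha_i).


127 * 0.35 = 44.45
88 * 0.06 = 5.28
128 * 0.48 = 61.44
A_total = 44.45 + 5.28 + 61.44 = 111.17 m^2


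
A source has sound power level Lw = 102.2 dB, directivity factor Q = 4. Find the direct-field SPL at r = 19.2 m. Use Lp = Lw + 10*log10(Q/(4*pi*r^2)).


4*pi*r^2 = 4*pi*19.2^2 = 4632.47 m^2
Q / (4*pi*r^2) = 4 / 4632.47 = 0.00086347
Lp = 102.2 + 10*log10(0.00086347) = 71.562 dB


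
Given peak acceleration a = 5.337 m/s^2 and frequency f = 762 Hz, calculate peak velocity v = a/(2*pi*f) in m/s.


omega = 2*pi*f = 2*pi*762 = 4787.79 rad/s
v = a / omega = 5.337 / 4787.79 = 0.0011147 m/s


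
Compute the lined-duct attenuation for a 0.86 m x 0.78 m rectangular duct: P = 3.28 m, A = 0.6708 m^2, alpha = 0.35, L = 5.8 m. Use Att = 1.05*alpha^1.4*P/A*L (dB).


alpha^1.4 = 0.35^1.4 = 0.229983
Attenuation rate = 1.05 * alpha^1.4 * P / A
= 1.05 * 0.229983 * 3.28 / 0.6708 = 1.18077 dB/m
Total Att = 1.18077 * 5.8 = 6.8485 dB


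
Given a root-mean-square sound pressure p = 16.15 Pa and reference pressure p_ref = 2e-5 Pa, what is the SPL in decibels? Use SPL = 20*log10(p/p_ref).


p / p_ref = 16.15 / 2e-5 = 807500
SPL = 20 * log10(807500) = 118.14 dB


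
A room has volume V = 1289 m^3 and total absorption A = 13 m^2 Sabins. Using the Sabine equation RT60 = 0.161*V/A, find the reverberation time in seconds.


RT60 = 0.161 * 1289 / 13 = 15.964 s


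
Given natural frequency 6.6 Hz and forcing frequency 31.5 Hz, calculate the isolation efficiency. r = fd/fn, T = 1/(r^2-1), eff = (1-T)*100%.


r = 31.5 / 6.6 = 4.77273
r^2 - 1 = 4.77273^2 - 1 = 21.779
T = 1/21.779 = 0.0459158
Efficiency = (1 - 0.0459158)*100 = 95.408 %


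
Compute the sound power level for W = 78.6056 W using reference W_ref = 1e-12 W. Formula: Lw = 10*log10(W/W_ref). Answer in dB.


W / W_ref = 78.6056 / 1e-12 = 7.86056e+13
Lw = 10 * log10(7.86056e+13) = 138.95 dB


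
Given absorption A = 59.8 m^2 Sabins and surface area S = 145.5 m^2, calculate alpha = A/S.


Absorption coefficient = absorbed power / incident power
alpha = A / S = 59.8 / 145.5 = 0.411


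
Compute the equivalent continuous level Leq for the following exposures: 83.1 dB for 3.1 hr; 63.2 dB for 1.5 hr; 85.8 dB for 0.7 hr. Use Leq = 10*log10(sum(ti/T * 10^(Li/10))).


T_total = 3.1 + 1.5 + 0.7 = 5.3 hr
(3.1/5.3) * 10^(83.1/10) = 1.19422e+08
(1.5/5.3) * 10^(63.2/10) = 591310
(0.7/5.3) * 10^(85.8/10) = 5.02137e+07
Sum = 1.19422e+08 + 591310 + 5.02137e+07 = 1.70227e+08
Leq = 10*log10(1.70227e+08) = 82.31 dB


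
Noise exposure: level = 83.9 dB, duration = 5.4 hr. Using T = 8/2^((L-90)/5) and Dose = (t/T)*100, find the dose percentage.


T_allowed = 8 / 2^((83.9 - 90)/5) = 18.6357 hr
Dose = 5.4 / 18.6357 * 100 = 28.977 %


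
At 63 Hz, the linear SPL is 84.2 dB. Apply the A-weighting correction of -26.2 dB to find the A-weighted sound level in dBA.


A-weighting table: 63 Hz -> -26.2 dB correction
SPL_A = SPL + correction = 84.2 + (-26.2) = 58 dBA


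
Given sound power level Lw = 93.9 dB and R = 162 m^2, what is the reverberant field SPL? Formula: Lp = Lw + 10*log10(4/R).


4/R = 4/162 = 0.0246914
Lp = 93.9 + 10*log10(0.0246914) = 77.825 dB


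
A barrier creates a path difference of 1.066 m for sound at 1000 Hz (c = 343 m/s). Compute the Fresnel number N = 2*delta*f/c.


N = 2*delta*f/c = 2*delta/lambda, where lambda = c/f
lambda = 343 / 1000 = 0.343 m
N = 2 * 1.066 / 0.343 = 6.2157


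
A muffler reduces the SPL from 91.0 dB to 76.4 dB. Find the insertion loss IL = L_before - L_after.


Insertion loss = SPL without muffler - SPL with muffler
IL = 91.0 - 76.4 = 14.6 dB


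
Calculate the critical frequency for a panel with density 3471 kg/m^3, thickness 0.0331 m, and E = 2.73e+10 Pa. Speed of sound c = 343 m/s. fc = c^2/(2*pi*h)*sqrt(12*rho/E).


12*rho/E = 12*3471/2.73e+10 = 1.52571e-06
sqrt(12*rho/E) = sqrt(1.52571e-06) = 0.0012352
c^2/(2*pi*h) = 343^2/(2*pi*0.0331) = 565692
fc = 565692 * 0.0012352 = 698.74 Hz


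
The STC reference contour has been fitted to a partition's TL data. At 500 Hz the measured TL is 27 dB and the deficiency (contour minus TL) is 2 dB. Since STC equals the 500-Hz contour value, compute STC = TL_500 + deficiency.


By ASTM E413, STC = value of the fitted reference contour at 500 Hz.
Contour value at 500 Hz = TL_500 + deficiency = 27 + 2 = 29
STC = 29


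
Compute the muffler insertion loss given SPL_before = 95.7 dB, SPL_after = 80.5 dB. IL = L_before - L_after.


Insertion loss = SPL without muffler - SPL with muffler
IL = 95.7 - 80.5 = 15.2 dB


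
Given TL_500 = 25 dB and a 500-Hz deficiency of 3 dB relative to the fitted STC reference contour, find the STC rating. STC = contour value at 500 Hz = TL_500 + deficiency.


By ASTM E413, STC = value of the fitted reference contour at 500 Hz.
Contour value at 500 Hz = TL_500 + deficiency = 25 + 3 = 28
STC = 28


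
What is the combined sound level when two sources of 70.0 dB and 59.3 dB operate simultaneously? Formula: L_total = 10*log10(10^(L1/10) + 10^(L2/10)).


10^(70.0/10) = 1e+07
10^(59.3/10) = 851138
Sum = 1e+07 + 851138 = 1.08511e+07
L_total = 10*log10(1.08511e+07) = 70.355 dB


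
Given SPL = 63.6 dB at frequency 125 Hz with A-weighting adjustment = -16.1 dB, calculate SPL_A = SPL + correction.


A-weighting table: 125 Hz -> -16.1 dB correction
SPL_A = SPL + correction = 63.6 + (-16.1) = 47.5 dBA


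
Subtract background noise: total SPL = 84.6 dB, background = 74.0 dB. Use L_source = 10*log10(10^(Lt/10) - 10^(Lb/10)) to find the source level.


10^(84.6/10) = 2.88403e+08
10^(74.0/10) = 2.51189e+07
Difference = 2.88403e+08 - 2.51189e+07 = 2.63284e+08
L_source = 10*log10(2.63284e+08) = 84.204 dB


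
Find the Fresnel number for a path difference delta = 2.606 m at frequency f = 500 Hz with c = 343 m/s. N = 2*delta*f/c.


N = 2*delta*f/c = 2*delta/lambda, where lambda = c/f
lambda = 343 / 500 = 0.686 m
N = 2 * 2.606 / 0.686 = 7.5977


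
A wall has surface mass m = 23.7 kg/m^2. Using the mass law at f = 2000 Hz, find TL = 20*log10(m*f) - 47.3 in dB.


m * f = 23.7 * 2000 = 47400
20*log10(47400) = 93.5156 dB
TL = 93.5156 - 47.3 = 46.216 dB


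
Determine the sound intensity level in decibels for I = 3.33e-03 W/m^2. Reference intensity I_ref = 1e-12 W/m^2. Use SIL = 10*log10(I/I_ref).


I / I_ref = 3.33e-03 / 1e-12 = 3.33e+09
SIL = 10 * log10(3.33e+09) = 95.224 dB


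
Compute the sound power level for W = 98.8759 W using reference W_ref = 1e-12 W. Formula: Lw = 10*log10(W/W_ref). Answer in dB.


W / W_ref = 98.8759 / 1e-12 = 9.88759e+13
Lw = 10 * log10(9.88759e+13) = 139.95 dB


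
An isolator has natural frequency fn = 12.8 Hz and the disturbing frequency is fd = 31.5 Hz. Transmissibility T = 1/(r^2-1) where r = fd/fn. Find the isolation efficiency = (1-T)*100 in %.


r = 31.5 / 12.8 = 2.46094
r^2 - 1 = 2.46094^2 - 1 = 5.05623
T = 1/5.05623 = 0.197776
Efficiency = (1 - 0.197776)*100 = 80.222 %


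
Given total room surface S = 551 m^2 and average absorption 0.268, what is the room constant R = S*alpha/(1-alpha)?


R = 551 * 0.268 / (1 - 0.268) = 201.73 m^2


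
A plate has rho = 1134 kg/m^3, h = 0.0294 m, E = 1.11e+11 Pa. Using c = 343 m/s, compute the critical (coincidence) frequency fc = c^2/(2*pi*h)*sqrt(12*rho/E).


12*rho/E = 12*1134/1.11e+11 = 1.22595e-07
sqrt(12*rho/E) = sqrt(1.22595e-07) = 0.000350136
c^2/(2*pi*h) = 343^2/(2*pi*0.0294) = 636885
fc = 636885 * 0.000350136 = 223 Hz


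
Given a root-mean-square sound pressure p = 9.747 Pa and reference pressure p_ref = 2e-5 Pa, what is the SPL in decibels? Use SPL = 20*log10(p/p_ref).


p / p_ref = 9.747 / 2e-5 = 487350
SPL = 20 * log10(487350) = 113.76 dB


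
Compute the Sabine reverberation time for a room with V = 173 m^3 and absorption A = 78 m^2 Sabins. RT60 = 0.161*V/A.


RT60 = 0.161 * 173 / 78 = 0.35709 s


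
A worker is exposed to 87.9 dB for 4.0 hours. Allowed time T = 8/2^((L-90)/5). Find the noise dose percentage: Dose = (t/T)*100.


T_allowed = 8 / 2^((87.9 - 90)/5) = 10.7034 hr
Dose = 4.0 / 10.7034 * 100 = 37.371 %


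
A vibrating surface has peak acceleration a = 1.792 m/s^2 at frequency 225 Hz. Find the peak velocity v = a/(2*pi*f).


omega = 2*pi*f = 2*pi*225 = 1413.72 rad/s
v = a / omega = 1.792 / 1413.72 = 0.0012676 m/s


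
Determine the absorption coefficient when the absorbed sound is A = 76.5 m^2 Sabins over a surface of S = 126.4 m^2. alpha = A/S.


Absorption coefficient = absorbed power / incident power
alpha = A / S = 76.5 / 126.4 = 0.60522


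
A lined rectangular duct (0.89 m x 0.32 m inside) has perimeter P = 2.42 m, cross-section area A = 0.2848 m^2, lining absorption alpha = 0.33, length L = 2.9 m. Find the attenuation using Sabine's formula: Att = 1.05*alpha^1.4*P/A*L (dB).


alpha^1.4 = 0.33^1.4 = 0.211797
Attenuation rate = 1.05 * alpha^1.4 * P / A
= 1.05 * 0.211797 * 2.42 / 0.2848 = 1.88966 dB/m
Total Att = 1.88966 * 2.9 = 5.48 dB


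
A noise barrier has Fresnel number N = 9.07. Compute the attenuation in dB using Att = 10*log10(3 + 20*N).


3 + 20*N = 3 + 20*9.07 = 184.4
Att = 10*log10(184.4) = 22.658 dB


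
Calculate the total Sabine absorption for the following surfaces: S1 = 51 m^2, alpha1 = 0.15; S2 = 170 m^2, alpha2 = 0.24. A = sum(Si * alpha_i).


51 * 0.15 = 7.65
170 * 0.24 = 40.8
A_total = 7.65 + 40.8 = 48.45 m^2


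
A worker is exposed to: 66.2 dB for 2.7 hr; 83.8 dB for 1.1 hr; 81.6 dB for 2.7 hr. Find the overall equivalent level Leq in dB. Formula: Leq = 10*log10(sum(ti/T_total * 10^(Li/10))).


T_total = 2.7 + 1.1 + 2.7 = 6.5 hr
(2.7/6.5) * 10^(66.2/10) = 1.73161e+06
(1.1/6.5) * 10^(83.8/10) = 4.05956e+07
(2.7/6.5) * 10^(81.6/10) = 6.00413e+07
Sum = 1.73161e+06 + 4.05956e+07 + 6.00413e+07 = 1.02369e+08
Leq = 10*log10(1.02369e+08) = 80.102 dB


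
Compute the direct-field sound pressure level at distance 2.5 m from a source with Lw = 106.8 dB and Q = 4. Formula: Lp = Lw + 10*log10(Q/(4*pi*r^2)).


4*pi*r^2 = 4*pi*2.5^2 = 78.5398 m^2
Q / (4*pi*r^2) = 4 / 78.5398 = 0.0509296
Lp = 106.8 + 10*log10(0.0509296) = 93.87 dB


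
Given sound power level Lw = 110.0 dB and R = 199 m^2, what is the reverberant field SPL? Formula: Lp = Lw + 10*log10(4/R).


4/R = 4/199 = 0.0201005
Lp = 110.0 + 10*log10(0.0201005) = 93.032 dB


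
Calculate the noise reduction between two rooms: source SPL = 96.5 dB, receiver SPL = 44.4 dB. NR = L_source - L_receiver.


NR = L_source - L_receiver (difference between source and receiving room levels)
NR = 96.5 - 44.4 = 52.1 dB


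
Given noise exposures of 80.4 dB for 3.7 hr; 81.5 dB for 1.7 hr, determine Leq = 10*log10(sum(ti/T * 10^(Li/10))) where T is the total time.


T_total = 3.7 + 1.7 = 5.4 hr
(3.7/5.4) * 10^(80.4/10) = 7.51291e+07
(1.7/5.4) * 10^(81.5/10) = 4.44688e+07
Sum = 7.51291e+07 + 4.44688e+07 = 1.19598e+08
Leq = 10*log10(1.19598e+08) = 80.777 dB


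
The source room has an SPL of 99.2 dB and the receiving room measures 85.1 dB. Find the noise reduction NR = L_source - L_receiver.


NR = L_source - L_receiver (difference between source and receiving room levels)
NR = 99.2 - 85.1 = 14.1 dB


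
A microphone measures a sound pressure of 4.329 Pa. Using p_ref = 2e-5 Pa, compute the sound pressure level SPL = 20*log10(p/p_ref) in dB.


p / p_ref = 4.329 / 2e-5 = 216450
SPL = 20 * log10(216450) = 106.71 dB


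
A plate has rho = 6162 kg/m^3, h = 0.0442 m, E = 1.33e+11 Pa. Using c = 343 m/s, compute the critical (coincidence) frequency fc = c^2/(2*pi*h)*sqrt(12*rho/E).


12*rho/E = 12*6162/1.33e+11 = 5.5597e-07
sqrt(12*rho/E) = sqrt(5.5597e-07) = 0.000745634
c^2/(2*pi*h) = 343^2/(2*pi*0.0442) = 423629
fc = 423629 * 0.000745634 = 315.87 Hz


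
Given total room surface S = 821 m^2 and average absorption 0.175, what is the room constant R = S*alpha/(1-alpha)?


R = 821 * 0.175 / (1 - 0.175) = 174.15 m^2


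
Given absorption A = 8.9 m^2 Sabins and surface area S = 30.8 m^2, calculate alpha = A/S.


Absorption coefficient = absorbed power / incident power
alpha = A / S = 8.9 / 30.8 = 0.28896


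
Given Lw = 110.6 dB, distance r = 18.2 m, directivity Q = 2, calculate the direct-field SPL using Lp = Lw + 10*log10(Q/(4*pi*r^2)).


4*pi*r^2 = 4*pi*18.2^2 = 4162.48 m^2
Q / (4*pi*r^2) = 2 / 4162.48 = 0.000480483
Lp = 110.6 + 10*log10(0.000480483) = 77.417 dB


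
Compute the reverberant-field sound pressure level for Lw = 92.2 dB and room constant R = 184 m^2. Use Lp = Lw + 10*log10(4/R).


4/R = 4/184 = 0.0217391
Lp = 92.2 + 10*log10(0.0217391) = 75.572 dB


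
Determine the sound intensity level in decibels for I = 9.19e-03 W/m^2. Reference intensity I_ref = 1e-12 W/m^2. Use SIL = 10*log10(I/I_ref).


I / I_ref = 9.19e-03 / 1e-12 = 9.19e+09
SIL = 10 * log10(9.19e+09) = 99.633 dB


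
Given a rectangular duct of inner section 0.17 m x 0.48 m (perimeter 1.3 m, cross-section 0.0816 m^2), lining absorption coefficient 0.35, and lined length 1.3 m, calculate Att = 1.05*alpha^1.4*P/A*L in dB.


alpha^1.4 = 0.35^1.4 = 0.229983
Attenuation rate = 1.05 * alpha^1.4 * P / A
= 1.05 * 0.229983 * 1.3 / 0.0816 = 3.84714 dB/m
Total Att = 3.84714 * 1.3 = 5.0013 dB


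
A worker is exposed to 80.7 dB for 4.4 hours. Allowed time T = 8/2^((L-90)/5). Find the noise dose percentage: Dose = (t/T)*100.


T_allowed = 8 / 2^((80.7 - 90)/5) = 29.0406 hr
Dose = 4.4 / 29.0406 * 100 = 15.151 %


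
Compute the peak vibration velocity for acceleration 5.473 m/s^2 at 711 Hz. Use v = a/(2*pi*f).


omega = 2*pi*f = 2*pi*711 = 4467.34 rad/s
v = a / omega = 5.473 / 4467.34 = 0.0012251 m/s


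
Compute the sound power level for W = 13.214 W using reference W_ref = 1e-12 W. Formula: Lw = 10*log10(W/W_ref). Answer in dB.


W / W_ref = 13.214 / 1e-12 = 1.3214e+13
Lw = 10 * log10(1.3214e+13) = 131.21 dB


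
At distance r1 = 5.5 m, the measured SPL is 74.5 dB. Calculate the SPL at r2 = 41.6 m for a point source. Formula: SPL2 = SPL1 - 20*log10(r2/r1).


r2/r1 = 41.6/5.5 = 7.56364
Correction = 20*log10(7.56364) = 17.5746 dB
SPL2 = 74.5 - 17.5746 = 56.925 dB


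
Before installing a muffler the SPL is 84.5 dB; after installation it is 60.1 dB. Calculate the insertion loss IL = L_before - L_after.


Insertion loss = SPL without muffler - SPL with muffler
IL = 84.5 - 60.1 = 24.4 dB


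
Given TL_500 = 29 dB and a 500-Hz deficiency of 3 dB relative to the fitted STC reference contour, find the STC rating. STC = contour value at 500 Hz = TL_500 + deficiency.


By ASTM E413, STC = value of the fitted reference contour at 500 Hz.
Contour value at 500 Hz = TL_500 + deficiency = 29 + 3 = 32
STC = 32


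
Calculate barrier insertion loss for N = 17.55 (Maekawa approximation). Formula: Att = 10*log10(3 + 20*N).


3 + 20*N = 3 + 20*17.55 = 354
Att = 10*log10(354) = 25.49 dB


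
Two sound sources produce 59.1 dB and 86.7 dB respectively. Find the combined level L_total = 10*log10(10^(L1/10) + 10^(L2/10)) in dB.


10^(59.1/10) = 812831
10^(86.7/10) = 4.67735e+08
Sum = 812831 + 4.67735e+08 = 4.68548e+08
L_total = 10*log10(4.68548e+08) = 86.708 dB


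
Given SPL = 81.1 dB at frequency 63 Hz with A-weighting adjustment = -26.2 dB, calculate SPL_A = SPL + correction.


A-weighting table: 63 Hz -> -26.2 dB correction
SPL_A = SPL + correction = 81.1 + (-26.2) = 54.9 dBA


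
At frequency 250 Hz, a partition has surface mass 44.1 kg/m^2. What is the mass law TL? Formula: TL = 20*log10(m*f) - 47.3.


m * f = 44.1 * 250 = 11025
20*log10(11025) = 80.8476 dB
TL = 80.8476 - 47.3 = 33.548 dB


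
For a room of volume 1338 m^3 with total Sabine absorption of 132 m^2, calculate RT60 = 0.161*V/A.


RT60 = 0.161 * 1338 / 132 = 1.632 s


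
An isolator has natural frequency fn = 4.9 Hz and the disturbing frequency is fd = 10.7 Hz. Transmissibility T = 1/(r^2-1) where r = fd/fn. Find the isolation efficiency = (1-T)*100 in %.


r = 10.7 / 4.9 = 2.18367
r^2 - 1 = 2.18367^2 - 1 = 3.76841
T = 1/3.76841 = 0.265364
Efficiency = (1 - 0.265364)*100 = 73.464 %


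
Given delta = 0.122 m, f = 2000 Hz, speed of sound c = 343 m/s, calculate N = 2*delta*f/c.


N = 2*delta*f/c = 2*delta/lambda, where lambda = c/f
lambda = 343 / 2000 = 0.1715 m
N = 2 * 0.122 / 0.1715 = 1.4227


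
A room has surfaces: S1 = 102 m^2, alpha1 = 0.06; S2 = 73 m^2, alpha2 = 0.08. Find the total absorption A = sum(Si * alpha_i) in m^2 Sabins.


102 * 0.06 = 6.12
73 * 0.08 = 5.84
A_total = 6.12 + 5.84 = 11.96 m^2


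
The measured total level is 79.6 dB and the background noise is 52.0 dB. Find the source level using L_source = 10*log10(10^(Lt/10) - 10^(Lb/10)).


10^(79.6/10) = 9.12011e+07
10^(52.0/10) = 158489
Difference = 9.12011e+07 - 158489 = 9.10426e+07
L_source = 10*log10(9.10426e+07) = 79.592 dB


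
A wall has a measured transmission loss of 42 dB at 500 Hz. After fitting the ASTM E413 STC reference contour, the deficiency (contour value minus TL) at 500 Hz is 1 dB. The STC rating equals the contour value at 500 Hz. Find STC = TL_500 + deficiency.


By ASTM E413, STC = value of the fitted reference contour at 500 Hz.
Contour value at 500 Hz = TL_500 + deficiency = 42 + 1 = 43
STC = 43


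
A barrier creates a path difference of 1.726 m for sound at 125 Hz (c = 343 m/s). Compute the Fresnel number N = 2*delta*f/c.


N = 2*delta*f/c = 2*delta/lambda, where lambda = c/f
lambda = 343 / 125 = 2.744 m
N = 2 * 1.726 / 2.744 = 1.258


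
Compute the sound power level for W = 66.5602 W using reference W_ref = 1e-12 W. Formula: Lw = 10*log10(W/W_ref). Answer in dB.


W / W_ref = 66.5602 / 1e-12 = 6.65602e+13
Lw = 10 * log10(6.65602e+13) = 138.23 dB


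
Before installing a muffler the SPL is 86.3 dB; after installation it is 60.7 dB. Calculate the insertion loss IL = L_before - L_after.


Insertion loss = SPL without muffler - SPL with muffler
IL = 86.3 - 60.7 = 25.6 dB


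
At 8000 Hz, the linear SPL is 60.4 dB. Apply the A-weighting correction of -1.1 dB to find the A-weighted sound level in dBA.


A-weighting table: 8000 Hz -> -1.1 dB correction
SPL_A = SPL + correction = 60.4 + (-1.1) = 59.3 dBA


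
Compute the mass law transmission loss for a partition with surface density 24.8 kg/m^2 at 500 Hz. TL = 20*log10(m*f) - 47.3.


m * f = 24.8 * 500 = 12400
20*log10(12400) = 81.8684 dB
TL = 81.8684 - 47.3 = 34.568 dB


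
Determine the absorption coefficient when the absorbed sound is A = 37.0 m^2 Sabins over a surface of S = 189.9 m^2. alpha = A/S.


Absorption coefficient = absorbed power / incident power
alpha = A / S = 37.0 / 189.9 = 0.19484


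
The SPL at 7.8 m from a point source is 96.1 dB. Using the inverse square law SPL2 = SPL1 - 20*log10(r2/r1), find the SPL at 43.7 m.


r2/r1 = 43.7/7.8 = 5.60256
Correction = 20*log10(5.60256) = 14.9677 dB
SPL2 = 96.1 - 14.9677 = 81.132 dB


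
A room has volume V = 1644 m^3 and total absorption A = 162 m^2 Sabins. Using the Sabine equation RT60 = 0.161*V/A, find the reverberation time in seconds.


RT60 = 0.161 * 1644 / 162 = 1.6339 s


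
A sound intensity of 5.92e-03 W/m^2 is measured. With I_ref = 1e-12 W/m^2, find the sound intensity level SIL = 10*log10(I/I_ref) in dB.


I / I_ref = 5.92e-03 / 1e-12 = 5.92e+09
SIL = 10 * log10(5.92e+09) = 97.723 dB


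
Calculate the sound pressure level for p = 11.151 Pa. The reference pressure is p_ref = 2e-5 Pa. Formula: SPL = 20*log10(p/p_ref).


p / p_ref = 11.151 / 2e-5 = 557550
SPL = 20 * log10(557550) = 114.93 dB


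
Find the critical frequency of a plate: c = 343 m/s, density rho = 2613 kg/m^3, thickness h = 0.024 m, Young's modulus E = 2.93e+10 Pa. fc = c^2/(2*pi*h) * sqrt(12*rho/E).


12*rho/E = 12*2613/2.93e+10 = 1.07017e-06
sqrt(12*rho/E) = sqrt(1.07017e-06) = 0.00103449
c^2/(2*pi*h) = 343^2/(2*pi*0.024) = 780184
fc = 780184 * 0.00103449 = 807.09 Hz


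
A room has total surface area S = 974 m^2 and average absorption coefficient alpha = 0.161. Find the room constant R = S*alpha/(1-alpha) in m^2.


R = 974 * 0.161 / (1 - 0.161) = 186.91 m^2


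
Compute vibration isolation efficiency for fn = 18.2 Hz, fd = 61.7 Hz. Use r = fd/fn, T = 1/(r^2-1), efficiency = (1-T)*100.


r = 61.7 / 18.2 = 3.39011
r^2 - 1 = 3.39011^2 - 1 = 10.4928
T = 1/10.4928 = 0.0953034
Efficiency = (1 - 0.0953034)*100 = 90.47 %


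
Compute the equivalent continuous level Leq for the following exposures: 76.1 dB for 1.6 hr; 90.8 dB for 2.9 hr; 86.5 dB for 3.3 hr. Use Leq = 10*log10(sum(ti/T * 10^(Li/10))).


T_total = 1.6 + 2.9 + 3.3 = 7.8 hr
(1.6/7.8) * 10^(76.1/10) = 8.35652e+06
(2.9/7.8) * 10^(90.8/10) = 4.46996e+08
(3.3/7.8) * 10^(86.5/10) = 1.88982e+08
Sum = 8.35652e+06 + 4.46996e+08 + 1.88982e+08 = 6.44335e+08
Leq = 10*log10(6.44335e+08) = 88.091 dB


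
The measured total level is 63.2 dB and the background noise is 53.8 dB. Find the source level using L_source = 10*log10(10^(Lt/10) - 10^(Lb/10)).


10^(63.2/10) = 2.0893e+06
10^(53.8/10) = 239883
Difference = 2.0893e+06 - 239883 = 1.84942e+06
L_source = 10*log10(1.84942e+06) = 62.67 dB


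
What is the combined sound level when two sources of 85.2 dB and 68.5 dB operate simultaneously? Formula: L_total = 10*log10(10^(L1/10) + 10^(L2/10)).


10^(85.2/10) = 3.31131e+08
10^(68.5/10) = 7.07946e+06
Sum = 3.31131e+08 + 7.07946e+06 = 3.3821e+08
L_total = 10*log10(3.3821e+08) = 85.292 dB


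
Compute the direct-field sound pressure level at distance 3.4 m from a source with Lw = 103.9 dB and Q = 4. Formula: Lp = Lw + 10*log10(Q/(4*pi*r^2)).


4*pi*r^2 = 4*pi*3.4^2 = 145.267 m^2
Q / (4*pi*r^2) = 4 / 145.267 = 0.0275355
Lp = 103.9 + 10*log10(0.0275355) = 88.299 dB


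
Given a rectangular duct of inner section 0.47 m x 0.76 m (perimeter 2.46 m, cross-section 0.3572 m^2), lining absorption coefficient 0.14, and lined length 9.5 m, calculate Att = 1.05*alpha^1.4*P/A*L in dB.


alpha^1.4 = 0.14^1.4 = 0.0637645
Attenuation rate = 1.05 * alpha^1.4 * P / A
= 1.05 * 0.0637645 * 2.46 / 0.3572 = 0.461097 dB/m
Total Att = 0.461097 * 9.5 = 4.3804 dB


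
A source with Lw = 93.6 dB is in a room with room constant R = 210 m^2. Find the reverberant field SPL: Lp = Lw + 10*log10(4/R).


4/R = 4/210 = 0.0190476
Lp = 93.6 + 10*log10(0.0190476) = 76.398 dB


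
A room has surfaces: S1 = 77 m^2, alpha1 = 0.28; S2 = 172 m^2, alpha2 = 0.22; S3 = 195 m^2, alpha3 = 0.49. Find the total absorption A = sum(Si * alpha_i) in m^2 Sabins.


77 * 0.28 = 21.56
172 * 0.22 = 37.84
195 * 0.49 = 95.55
A_total = 21.56 + 37.84 + 95.55 = 154.95 m^2


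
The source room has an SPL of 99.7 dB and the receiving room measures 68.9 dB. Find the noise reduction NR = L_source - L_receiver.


NR = L_source - L_receiver (difference between source and receiving room levels)
NR = 99.7 - 68.9 = 30.8 dB


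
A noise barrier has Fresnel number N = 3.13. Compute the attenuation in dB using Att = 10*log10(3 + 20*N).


3 + 20*N = 3 + 20*3.13 = 65.6
Att = 10*log10(65.6) = 18.169 dB


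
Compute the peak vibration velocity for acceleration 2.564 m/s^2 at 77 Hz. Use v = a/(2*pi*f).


omega = 2*pi*f = 2*pi*77 = 483.805 rad/s
v = a / omega = 2.564 / 483.805 = 0.0052997 m/s


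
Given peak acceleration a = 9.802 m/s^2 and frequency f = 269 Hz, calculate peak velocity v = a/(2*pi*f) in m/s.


omega = 2*pi*f = 2*pi*269 = 1690.18 rad/s
v = a / omega = 9.802 / 1690.18 = 0.0057994 m/s


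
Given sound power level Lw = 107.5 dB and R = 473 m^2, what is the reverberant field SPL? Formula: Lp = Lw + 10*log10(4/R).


4/R = 4/473 = 0.00845666
Lp = 107.5 + 10*log10(0.00845666) = 86.772 dB


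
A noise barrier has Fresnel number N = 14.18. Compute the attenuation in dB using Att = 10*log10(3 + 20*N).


3 + 20*N = 3 + 20*14.18 = 286.6
Att = 10*log10(286.6) = 24.573 dB


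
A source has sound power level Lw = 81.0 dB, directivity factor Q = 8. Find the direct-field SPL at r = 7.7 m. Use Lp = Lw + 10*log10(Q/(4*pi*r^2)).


4*pi*r^2 = 4*pi*7.7^2 = 745.06 m^2
Q / (4*pi*r^2) = 8 / 745.06 = 0.0107374
Lp = 81.0 + 10*log10(0.0107374) = 61.309 dB


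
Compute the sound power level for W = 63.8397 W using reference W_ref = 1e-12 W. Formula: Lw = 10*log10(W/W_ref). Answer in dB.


W / W_ref = 63.8397 / 1e-12 = 6.38397e+13
Lw = 10 * log10(6.38397e+13) = 138.05 dB


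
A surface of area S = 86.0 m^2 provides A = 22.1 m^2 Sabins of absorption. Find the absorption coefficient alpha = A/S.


Absorption coefficient = absorbed power / incident power
alpha = A / S = 22.1 / 86.0 = 0.25698


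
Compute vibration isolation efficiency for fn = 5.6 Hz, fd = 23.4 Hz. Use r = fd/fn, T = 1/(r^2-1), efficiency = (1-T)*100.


r = 23.4 / 5.6 = 4.17857
r^2 - 1 = 4.17857^2 - 1 = 16.4604
T = 1/16.4604 = 0.0607519
Efficiency = (1 - 0.0607519)*100 = 93.925 %


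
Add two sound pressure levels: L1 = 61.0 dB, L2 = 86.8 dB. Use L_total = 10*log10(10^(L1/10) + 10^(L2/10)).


10^(61.0/10) = 1.25893e+06
10^(86.8/10) = 4.7863e+08
Sum = 1.25893e+06 + 4.7863e+08 = 4.79889e+08
L_total = 10*log10(4.79889e+08) = 86.811 dB


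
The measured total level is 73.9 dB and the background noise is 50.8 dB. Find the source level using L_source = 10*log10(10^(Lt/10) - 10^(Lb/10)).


10^(73.9/10) = 2.45471e+07
10^(50.8/10) = 120226
Difference = 2.45471e+07 - 120226 = 2.44269e+07
L_source = 10*log10(2.44269e+07) = 73.879 dB


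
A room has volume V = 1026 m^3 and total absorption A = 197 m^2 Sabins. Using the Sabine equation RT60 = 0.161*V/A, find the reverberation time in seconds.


RT60 = 0.161 * 1026 / 197 = 0.83851 s


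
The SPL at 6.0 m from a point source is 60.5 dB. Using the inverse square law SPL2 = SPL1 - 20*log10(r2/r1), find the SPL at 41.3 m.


r2/r1 = 41.3/6.0 = 6.88333
Correction = 20*log10(6.88333) = 16.756 dB
SPL2 = 60.5 - 16.756 = 43.744 dB


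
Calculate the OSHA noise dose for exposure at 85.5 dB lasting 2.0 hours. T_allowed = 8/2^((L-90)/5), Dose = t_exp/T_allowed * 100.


T_allowed = 8 / 2^((85.5 - 90)/5) = 14.9285 hr
Dose = 2.0 / 14.9285 * 100 = 13.397 %


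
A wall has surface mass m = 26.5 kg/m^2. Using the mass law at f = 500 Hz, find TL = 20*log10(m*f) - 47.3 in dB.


m * f = 26.5 * 500 = 13250
20*log10(13250) = 82.4443 dB
TL = 82.4443 - 47.3 = 35.144 dB


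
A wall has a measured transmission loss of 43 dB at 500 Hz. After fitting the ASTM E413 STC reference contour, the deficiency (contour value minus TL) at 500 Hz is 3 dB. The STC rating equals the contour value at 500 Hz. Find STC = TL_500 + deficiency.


By ASTM E413, STC = value of the fitted reference contour at 500 Hz.
Contour value at 500 Hz = TL_500 + deficiency = 43 + 3 = 46
STC = 46


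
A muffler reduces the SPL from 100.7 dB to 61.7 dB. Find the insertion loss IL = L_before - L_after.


Insertion loss = SPL without muffler - SPL with muffler
IL = 100.7 - 61.7 = 39 dB


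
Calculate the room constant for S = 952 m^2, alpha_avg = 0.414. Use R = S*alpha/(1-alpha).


R = 952 * 0.414 / (1 - 0.414) = 672.57 m^2


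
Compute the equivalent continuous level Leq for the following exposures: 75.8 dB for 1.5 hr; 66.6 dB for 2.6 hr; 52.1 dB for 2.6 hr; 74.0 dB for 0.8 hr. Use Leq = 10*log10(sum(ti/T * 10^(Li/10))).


T_total = 1.5 + 2.6 + 2.6 + 0.8 = 7.5 hr
(1.5/7.5) * 10^(75.8/10) = 7.60379e+06
(2.6/7.5) * 10^(66.6/10) = 1.58457e+06
(2.6/7.5) * 10^(52.1/10) = 56222.8
(0.8/7.5) * 10^(74.0/10) = 2.67935e+06
Sum = 7.60379e+06 + 1.58457e+06 + 56222.8 + 2.67935e+06 = 1.19239e+07
Leq = 10*log10(1.19239e+07) = 70.764 dB


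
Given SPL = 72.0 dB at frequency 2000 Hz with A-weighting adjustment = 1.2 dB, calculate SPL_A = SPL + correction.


A-weighting table: 2000 Hz -> 1.2 dB correction
SPL_A = SPL + correction = 72.0 + (1.2) = 73.2 dBA


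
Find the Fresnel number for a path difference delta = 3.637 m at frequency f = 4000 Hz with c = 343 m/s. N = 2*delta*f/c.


N = 2*delta*f/c = 2*delta/lambda, where lambda = c/f
lambda = 343 / 4000 = 0.08575 m
N = 2 * 3.637 / 0.08575 = 84.828


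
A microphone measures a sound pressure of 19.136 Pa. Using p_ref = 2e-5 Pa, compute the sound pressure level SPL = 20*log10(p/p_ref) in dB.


p / p_ref = 19.136 / 2e-5 = 956800
SPL = 20 * log10(956800) = 119.62 dB


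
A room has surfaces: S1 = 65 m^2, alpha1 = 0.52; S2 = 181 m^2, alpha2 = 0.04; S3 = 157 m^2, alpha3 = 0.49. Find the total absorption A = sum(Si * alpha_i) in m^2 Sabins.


65 * 0.52 = 33.8
181 * 0.04 = 7.24
157 * 0.49 = 76.93
A_total = 33.8 + 7.24 + 76.93 = 117.97 m^2


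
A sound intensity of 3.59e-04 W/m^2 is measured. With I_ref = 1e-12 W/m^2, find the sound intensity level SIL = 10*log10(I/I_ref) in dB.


I / I_ref = 3.59e-04 / 1e-12 = 3.59e+08
SIL = 10 * log10(3.59e+08) = 85.551 dB


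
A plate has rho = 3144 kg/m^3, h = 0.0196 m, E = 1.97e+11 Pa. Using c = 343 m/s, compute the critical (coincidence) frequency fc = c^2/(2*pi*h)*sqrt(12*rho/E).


12*rho/E = 12*3144/1.97e+11 = 1.91513e-07
sqrt(12*rho/E) = sqrt(1.91513e-07) = 0.000437622
c^2/(2*pi*h) = 343^2/(2*pi*0.0196) = 955328
fc = 955328 * 0.000437622 = 418.07 Hz


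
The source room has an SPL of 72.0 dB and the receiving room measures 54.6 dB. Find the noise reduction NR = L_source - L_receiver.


NR = L_source - L_receiver (difference between source and receiving room levels)
NR = 72.0 - 54.6 = 17.4 dB


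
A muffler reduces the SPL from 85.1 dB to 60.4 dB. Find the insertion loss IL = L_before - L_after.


Insertion loss = SPL without muffler - SPL with muffler
IL = 85.1 - 60.4 = 24.7 dB


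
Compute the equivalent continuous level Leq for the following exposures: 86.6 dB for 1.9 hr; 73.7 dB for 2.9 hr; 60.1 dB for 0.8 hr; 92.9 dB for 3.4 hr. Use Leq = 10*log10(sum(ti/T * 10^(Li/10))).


T_total = 1.9 + 2.9 + 0.8 + 3.4 = 9.0 hr
(1.9/9.0) * 10^(86.6/10) = 9.64964e+07
(2.9/9.0) * 10^(73.7/10) = 7.55363e+06
(0.8/9.0) * 10^(60.1/10) = 90959.4
(3.4/9.0) * 10^(92.9/10) = 7.36608e+08
Sum = 9.64964e+07 + 7.55363e+06 + 90959.4 + 7.36608e+08 = 8.40749e+08
Leq = 10*log10(8.40749e+08) = 89.247 dB


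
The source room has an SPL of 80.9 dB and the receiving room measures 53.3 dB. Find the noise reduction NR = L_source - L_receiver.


NR = L_source - L_receiver (difference between source and receiving room levels)
NR = 80.9 - 53.3 = 27.6 dB


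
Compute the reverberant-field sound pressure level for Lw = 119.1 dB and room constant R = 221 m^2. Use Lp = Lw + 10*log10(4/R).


4/R = 4/221 = 0.0180995
Lp = 119.1 + 10*log10(0.0180995) = 101.68 dB


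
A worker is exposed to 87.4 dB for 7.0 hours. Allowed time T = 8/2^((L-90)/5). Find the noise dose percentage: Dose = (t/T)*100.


T_allowed = 8 / 2^((87.4 - 90)/5) = 11.4716 hr
Dose = 7.0 / 11.4716 * 100 = 61.02 %


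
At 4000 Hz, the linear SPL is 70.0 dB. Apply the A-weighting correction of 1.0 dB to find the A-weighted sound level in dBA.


A-weighting table: 4000 Hz -> 1.0 dB correction
SPL_A = SPL + correction = 70.0 + (1.0) = 71 dBA


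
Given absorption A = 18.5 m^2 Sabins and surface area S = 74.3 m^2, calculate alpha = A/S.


Absorption coefficient = absorbed power / incident power
alpha = A / S = 18.5 / 74.3 = 0.24899


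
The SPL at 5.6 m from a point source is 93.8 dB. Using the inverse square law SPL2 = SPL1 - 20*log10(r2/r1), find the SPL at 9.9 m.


r2/r1 = 9.9/5.6 = 1.76786
Correction = 20*log10(1.76786) = 4.94896 dB
SPL2 = 93.8 - 4.94896 = 88.851 dB


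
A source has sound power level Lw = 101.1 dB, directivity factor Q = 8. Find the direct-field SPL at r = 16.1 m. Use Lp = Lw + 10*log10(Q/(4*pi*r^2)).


4*pi*r^2 = 4*pi*16.1^2 = 3257.33 m^2
Q / (4*pi*r^2) = 8 / 3257.33 = 0.002456
Lp = 101.1 + 10*log10(0.002456) = 75.002 dB


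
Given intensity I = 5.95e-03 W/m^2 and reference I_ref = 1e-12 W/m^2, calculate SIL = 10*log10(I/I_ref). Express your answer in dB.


I / I_ref = 5.95e-03 / 1e-12 = 5.95e+09
SIL = 10 * log10(5.95e+09) = 97.745 dB


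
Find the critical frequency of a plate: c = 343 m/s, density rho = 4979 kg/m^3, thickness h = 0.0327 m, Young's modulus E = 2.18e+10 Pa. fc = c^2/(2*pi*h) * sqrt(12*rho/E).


12*rho/E = 12*4979/2.18e+10 = 2.74073e-06
sqrt(12*rho/E) = sqrt(2.74073e-06) = 0.00165552
c^2/(2*pi*h) = 343^2/(2*pi*0.0327) = 572612
fc = 572612 * 0.00165552 = 947.97 Hz


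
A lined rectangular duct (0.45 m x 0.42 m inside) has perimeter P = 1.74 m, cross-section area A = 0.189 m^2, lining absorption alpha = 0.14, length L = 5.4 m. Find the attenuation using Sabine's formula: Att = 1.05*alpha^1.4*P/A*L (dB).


alpha^1.4 = 0.14^1.4 = 0.0637645
Attenuation rate = 1.05 * alpha^1.4 * P / A
= 1.05 * 0.0637645 * 1.74 / 0.189 = 0.61639 dB/m
Total Att = 0.61639 * 5.4 = 3.3285 dB


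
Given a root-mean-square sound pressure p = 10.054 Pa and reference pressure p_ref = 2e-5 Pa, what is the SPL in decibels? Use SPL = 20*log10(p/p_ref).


p / p_ref = 10.054 / 2e-5 = 502700
SPL = 20 * log10(502700) = 114.03 dB


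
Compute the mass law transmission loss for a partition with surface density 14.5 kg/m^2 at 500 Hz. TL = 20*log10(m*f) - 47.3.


m * f = 14.5 * 500 = 7250
20*log10(7250) = 77.2068 dB
TL = 77.2068 - 47.3 = 29.907 dB


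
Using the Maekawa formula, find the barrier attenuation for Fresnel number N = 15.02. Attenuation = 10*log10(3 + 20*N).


3 + 20*N = 3 + 20*15.02 = 303.4
Att = 10*log10(303.4) = 24.82 dB


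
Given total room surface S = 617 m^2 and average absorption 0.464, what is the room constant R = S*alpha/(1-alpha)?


R = 617 * 0.464 / (1 - 0.464) = 534.12 m^2


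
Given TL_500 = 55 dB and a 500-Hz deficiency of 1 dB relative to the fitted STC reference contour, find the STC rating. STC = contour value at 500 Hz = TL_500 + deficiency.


By ASTM E413, STC = value of the fitted reference contour at 500 Hz.
Contour value at 500 Hz = TL_500 + deficiency = 55 + 1 = 56
STC = 56


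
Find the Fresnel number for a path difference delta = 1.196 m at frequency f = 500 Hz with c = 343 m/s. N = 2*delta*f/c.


N = 2*delta*f/c = 2*delta/lambda, where lambda = c/f
lambda = 343 / 500 = 0.686 m
N = 2 * 1.196 / 0.686 = 3.4869


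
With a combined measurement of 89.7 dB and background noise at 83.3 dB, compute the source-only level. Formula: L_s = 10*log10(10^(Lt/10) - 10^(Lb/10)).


10^(89.7/10) = 9.33254e+08
10^(83.3/10) = 2.13796e+08
Difference = 9.33254e+08 - 2.13796e+08 = 7.19458e+08
L_source = 10*log10(7.19458e+08) = 88.57 dB


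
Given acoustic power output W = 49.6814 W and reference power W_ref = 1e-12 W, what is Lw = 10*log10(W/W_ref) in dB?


W / W_ref = 49.6814 / 1e-12 = 4.96814e+13
Lw = 10 * log10(4.96814e+13) = 136.96 dB


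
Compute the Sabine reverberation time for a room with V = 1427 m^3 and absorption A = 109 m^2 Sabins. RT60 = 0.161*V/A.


RT60 = 0.161 * 1427 / 109 = 2.1078 s


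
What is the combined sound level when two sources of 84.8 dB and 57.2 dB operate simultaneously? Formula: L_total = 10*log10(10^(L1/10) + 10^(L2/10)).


10^(84.8/10) = 3.01995e+08
10^(57.2/10) = 524807
Sum = 3.01995e+08 + 524807 = 3.0252e+08
L_total = 10*log10(3.0252e+08) = 84.808 dB


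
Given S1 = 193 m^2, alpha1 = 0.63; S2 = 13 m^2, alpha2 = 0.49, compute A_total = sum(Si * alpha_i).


193 * 0.63 = 121.59
13 * 0.49 = 6.37
A_total = 121.59 + 6.37 = 127.96 m^2


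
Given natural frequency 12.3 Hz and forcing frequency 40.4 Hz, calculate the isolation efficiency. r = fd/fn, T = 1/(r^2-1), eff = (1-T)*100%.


r = 40.4 / 12.3 = 3.28455
r^2 - 1 = 3.28455^2 - 1 = 9.78827
T = 1/9.78827 = 0.102163
Efficiency = (1 - 0.102163)*100 = 89.784 %


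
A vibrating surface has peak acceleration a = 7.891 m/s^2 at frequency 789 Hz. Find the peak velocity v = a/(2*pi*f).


omega = 2*pi*f = 2*pi*789 = 4957.43 rad/s
v = a / omega = 7.891 / 4957.43 = 0.0015918 m/s


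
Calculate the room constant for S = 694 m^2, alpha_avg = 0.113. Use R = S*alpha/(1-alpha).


R = 694 * 0.113 / (1 - 0.113) = 88.413 m^2


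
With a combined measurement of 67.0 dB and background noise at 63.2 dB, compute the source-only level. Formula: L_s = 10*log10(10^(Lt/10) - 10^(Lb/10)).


10^(67.0/10) = 5.01187e+06
10^(63.2/10) = 2.0893e+06
Difference = 5.01187e+06 - 2.0893e+06 = 2.92257e+06
L_source = 10*log10(2.92257e+06) = 64.658 dB


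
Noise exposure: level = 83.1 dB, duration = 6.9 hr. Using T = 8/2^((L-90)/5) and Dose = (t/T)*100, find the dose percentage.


T_allowed = 8 / 2^((83.1 - 90)/5) = 20.8215 hr
Dose = 6.9 / 20.8215 * 100 = 33.139 %
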